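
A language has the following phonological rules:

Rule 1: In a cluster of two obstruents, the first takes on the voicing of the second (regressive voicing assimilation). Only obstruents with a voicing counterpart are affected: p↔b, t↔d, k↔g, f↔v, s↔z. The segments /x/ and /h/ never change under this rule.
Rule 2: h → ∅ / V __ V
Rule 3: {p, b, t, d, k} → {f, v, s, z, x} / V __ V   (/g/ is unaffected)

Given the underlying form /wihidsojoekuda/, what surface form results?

Rule 1 (regressive voicing assimilation): /d/ precedes the voiceless obstruent /s/, so it devoices to [t] by assimilation. /wihidsojoekuda/ → wihitsojoekuda.
Rule 2 (intervocalic h-deletion): /h/ occurs between vowels /i/ and /i/, so it deletes. /wihitsojoekuda/ → wiitsojoekuda.
Rule 3 (intervocalic spirantization): /k/ is a stop between vowels /e/ and /u/, so it spirantizes to the fricative [x]. /d/ is a stop between vowels /u/ and /a/, so it spirantizes to the fricative [z]. /wiitsojoekuda/ → wiitsojoexuza.

wiitsojoexuza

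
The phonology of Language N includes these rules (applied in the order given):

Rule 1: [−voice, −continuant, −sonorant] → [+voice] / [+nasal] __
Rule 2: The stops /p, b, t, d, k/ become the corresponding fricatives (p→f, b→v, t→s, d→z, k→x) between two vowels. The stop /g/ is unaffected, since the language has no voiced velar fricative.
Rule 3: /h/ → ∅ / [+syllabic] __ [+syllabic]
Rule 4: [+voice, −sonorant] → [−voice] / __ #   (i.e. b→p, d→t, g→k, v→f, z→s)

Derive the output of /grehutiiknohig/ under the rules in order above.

greusiiknoik

Rule 1 (post-nasal voicing): no segment meets the environment; /grehutiiknohig/ is unchanged.
Rule 2 (intervocalic spirantization): /t/ is a stop between vowels /u/ and /i/, so it spirantizes to the fricative [s]. /grehutiiknohig/ → grehusiiknohig.
Rule 3 (intervocalic h-deletion): /h/ occurs between vowels /e/ and /u/, so it deletes. /h/ occurs between vowels /o/ and /i/, so it deletes. /grehusiiknohig/ → greusiiknoig.
Rule 4 (final devoicing): /g/ is a voiced obstruent in word-final position, so it devoices to [k]. /greusiiknoig/ → greusiiknoik.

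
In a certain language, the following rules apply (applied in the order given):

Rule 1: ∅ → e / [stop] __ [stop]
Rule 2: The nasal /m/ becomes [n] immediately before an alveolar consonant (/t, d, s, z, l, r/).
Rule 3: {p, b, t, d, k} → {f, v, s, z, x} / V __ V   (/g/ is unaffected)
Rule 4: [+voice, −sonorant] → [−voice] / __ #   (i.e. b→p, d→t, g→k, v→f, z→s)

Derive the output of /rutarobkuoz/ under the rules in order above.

rusarovexuos

Rule 1 (stop-cluster e-epenthesis): /b/ and /k/ form a stop–stop cluster, so [e] is inserted between them. /rutarobkuoz/ → rutarobekuoz.
Rule 2 (nasal place assimilation): no segment meets the environment; /rutarobekuoz/ is unchanged.
Rule 3 (intervocalic spirantization): /t/ is a stop between vowels /u/ and /a/, so it spirantizes to the fricative [s]. /b/ is a stop between vowels /o/ and /e/, so it spirantizes to the fricative [v]. /k/ is a stop between vowels /e/ and /u/, so it spirantizes to the fricative [x]. /rutarobekuoz/ → rusarovexuoz.
Rule 4 (final devoicing): /z/ is a voiced obstruent in word-final position, so it devoices to [s]. /rusarovexuoz/ → rusarovexuos.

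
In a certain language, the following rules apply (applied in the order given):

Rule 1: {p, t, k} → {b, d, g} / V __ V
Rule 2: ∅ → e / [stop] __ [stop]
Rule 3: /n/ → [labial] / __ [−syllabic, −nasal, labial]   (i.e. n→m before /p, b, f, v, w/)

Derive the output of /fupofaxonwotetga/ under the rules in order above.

fubofaxomwodetega

Rule 1 (intervocalic voicing): /p/ is a voiceless stop between vowels /u/ and /o/, so it voices to [b]. /t/ is a voiceless stop between vowels /o/ and /e/, so it voices to [d]. /fupofaxonwotetga/ → fubofaxonwodetga.
Rule 2 (stop-cluster e-epenthesis): /t/ and /g/ form a stop–stop cluster, so [e] is inserted between them. /fubofaxonwodetga/ → fubofaxonwodetega.
Rule 3 (nasal place assimilation): /n/ precedes the labial consonant /w/, so it assimilates in place to [m]. /fubofaxonwodetega/ → fubofaxomwodetega.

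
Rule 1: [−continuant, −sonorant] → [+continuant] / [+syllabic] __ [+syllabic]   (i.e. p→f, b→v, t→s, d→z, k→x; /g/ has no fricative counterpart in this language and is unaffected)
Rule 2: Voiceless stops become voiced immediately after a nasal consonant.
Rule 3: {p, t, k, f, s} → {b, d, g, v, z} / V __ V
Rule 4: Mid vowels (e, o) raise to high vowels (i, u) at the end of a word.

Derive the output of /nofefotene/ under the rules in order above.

novevozeni

Rule 1 (intervocalic spirantization): /t/ is a stop between vowels /o/ and /e/, so it spirantizes to the fricative [s]. /nofefotene/ → nofefosene.
Rule 2 (post-nasal voicing): no segment meets the environment; /nofefosene/ is unchanged.
Rule 3 (intervocalic voicing): /f/ is a voiceless obstruent between vowels /o/ and /e/, so it voices to [v]. /f/ is a voiceless obstruent between vowels /e/ and /o/, so it voices to [v]. /s/ is a voiceless obstruent between vowels /o/ and /e/, so it voices to [z]. /nofefosene/ → novevozene.
Rule 4 (final vowel raising): /e/ is a mid vowel in word-final position, so it raises to [i]. /novevozene/ → novevozeni.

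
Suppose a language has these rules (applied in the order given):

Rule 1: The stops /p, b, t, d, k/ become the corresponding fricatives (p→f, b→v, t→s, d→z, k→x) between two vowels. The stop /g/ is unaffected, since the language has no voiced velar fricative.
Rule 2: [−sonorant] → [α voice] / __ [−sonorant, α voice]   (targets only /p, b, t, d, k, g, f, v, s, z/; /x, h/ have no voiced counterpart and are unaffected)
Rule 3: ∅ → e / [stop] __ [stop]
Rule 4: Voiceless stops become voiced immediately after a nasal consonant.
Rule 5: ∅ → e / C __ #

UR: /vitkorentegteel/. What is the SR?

vitekorendeketeele

Rule 1 (intervocalic spirantization): no segment meets the environment; /vitkorentegteel/ is unchanged.
Rule 2 (regressive voicing assimilation): /g/ precedes the voiceless obstruent /t/, so it devoices to [k] by assimilation. /vitkorentegteel/ → vitkorentekteel.
Rule 3 (stop-cluster e-epenthesis): /t/ and /k/ form a stop–stop cluster, so [e] is inserted between them. /k/ and /t/ form a stop–stop cluster, so [e] is inserted between them. /vitkorentekteel/ → vitekorenteketeel.
Rule 4 (post-nasal voicing): /t/ is a voiceless stop immediately after the nasal /n/, so it voices to [d]. /vitekorenteketeel/ → vitekorendeketeel.
Rule 5 (final e-epenthesis): the form ends in the consonant /l/, so [e] is inserted word-finally. /vitekorendeketeel/ → vitekorendeketeele.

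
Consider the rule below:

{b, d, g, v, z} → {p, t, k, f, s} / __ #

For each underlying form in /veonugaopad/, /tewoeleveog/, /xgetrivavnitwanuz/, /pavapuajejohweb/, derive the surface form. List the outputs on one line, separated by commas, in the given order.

veonugaopat, tewoeleveok, xgetrivavnitwanus, pavapuajejohwep

/veonugaopad/: /d/ is a voiced obstruent in word-final position, so it devoices to [t]. → [veonugaopat].
/tewoeleveog/: /g/ is a voiced obstruent in word-final position, so it devoices to [k]. → [tewoeleveok].
/xgetrivavnitwanuz/: /z/ is a voiced obstruent in word-final position, so it devoices to [s]. → [xgetrivavnitwanus].
/pavapuajejohweb/: /b/ is a voiced obstruent in word-final position, so it devoices to [p]. → [pavapuajejohwep].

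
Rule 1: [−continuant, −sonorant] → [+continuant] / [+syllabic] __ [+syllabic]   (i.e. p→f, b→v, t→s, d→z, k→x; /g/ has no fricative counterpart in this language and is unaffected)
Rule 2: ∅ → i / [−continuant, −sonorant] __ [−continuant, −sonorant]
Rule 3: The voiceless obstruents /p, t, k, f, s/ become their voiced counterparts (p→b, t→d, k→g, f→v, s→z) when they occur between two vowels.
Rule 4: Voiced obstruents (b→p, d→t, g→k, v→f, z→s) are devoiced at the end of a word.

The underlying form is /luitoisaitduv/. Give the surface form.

Rule 1 (intervocalic spirantization): /t/ is a stop between vowels /i/ and /o/, so it spirantizes to the fricative [s]. /luitoisaitduv/ → luisoisaitduv.
Rule 2 (stop-cluster i-epenthesis): /t/ and /d/ form a stop–stop cluster, so [i] is inserted between them. /luisoisaitduv/ → luisoisaitiduv.
Rule 3 (intervocalic voicing): /s/ is a voiceless obstruent between vowels /i/ and /o/, so it voices to [z]. /s/ is a voiceless obstruent between vowels /i/ and /a/, so it voices to [z]. /t/ is a voiceless obstruent between vowels /i/ and /i/, so it voices to [d]. /luisoisaitiduv/ → luizoizaididuv.
Rule 4 (final devoicing): /v/ is a voiced obstruent in word-final position, so it devoices to [f]. /luizoizaididuv/ → luizoizaididuf.

luizoizaididuf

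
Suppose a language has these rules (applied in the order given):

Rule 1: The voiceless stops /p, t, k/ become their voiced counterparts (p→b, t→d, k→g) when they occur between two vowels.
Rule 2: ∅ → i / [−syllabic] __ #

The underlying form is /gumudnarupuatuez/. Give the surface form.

Rule 1 (intervocalic voicing): /p/ is a voiceless stop between vowels /u/ and /u/, so it voices to [b]. /t/ is a voiceless stop between vowels /a/ and /u/, so it voices to [d]. /gumudnarupuatuez/ → gumudnarubuaduez.
Rule 2 (final i-epenthesis): the form ends in the consonant /z/, so [i] is inserted word-finally. /gumudnarubuaduez/ → gumudnarubuaduezi.

gumudnarubuaduezi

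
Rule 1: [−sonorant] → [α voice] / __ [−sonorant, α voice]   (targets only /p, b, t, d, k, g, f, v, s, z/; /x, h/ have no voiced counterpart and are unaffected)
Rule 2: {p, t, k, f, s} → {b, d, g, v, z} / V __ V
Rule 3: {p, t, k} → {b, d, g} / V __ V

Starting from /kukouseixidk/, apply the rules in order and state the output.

kugouzeixitk

Rule 1 (regressive voicing assimilation): /d/ precedes the voiceless obstruent /k/, so it devoices to [t] by assimilation. /kukouseixidk/ → kukouseixitk.
Rule 2 (intervocalic voicing): /k/ is a voiceless obstruent between vowels /u/ and /o/, so it voices to [g]. /s/ is a voiceless obstruent between vowels /u/ and /e/, so it voices to [z]. /kukouseixitk/ → kugouzeixitk.
Rule 3 (intervocalic voicing): no segment meets the environment; /kugouzeixitk/ is unchanged.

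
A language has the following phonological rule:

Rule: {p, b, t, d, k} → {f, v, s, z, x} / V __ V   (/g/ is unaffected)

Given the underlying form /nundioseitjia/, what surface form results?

No segment of /nundioseitjia/ meets the structural description of the rule, so the form surfaces unchanged.

nundioseitjia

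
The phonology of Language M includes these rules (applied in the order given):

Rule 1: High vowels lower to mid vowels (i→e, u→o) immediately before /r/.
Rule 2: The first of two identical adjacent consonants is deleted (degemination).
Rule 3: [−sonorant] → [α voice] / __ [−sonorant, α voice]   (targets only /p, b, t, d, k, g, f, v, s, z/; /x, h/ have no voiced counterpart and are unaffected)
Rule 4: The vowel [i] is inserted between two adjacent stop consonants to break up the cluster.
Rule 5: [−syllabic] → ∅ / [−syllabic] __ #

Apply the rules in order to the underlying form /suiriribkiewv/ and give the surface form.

suereripikiew

Rule 1 (pre-rhotic lowering): /i/ is a high vowel immediately before /r/, so it lowers to [e]. /i/ is a high vowel immediately before /r/, so it lowers to [e]. /suiriribkiewv/ → suereribkiewv.
Rule 2 (degemination): no segment meets the environment; /suereribkiewv/ is unchanged.
Rule 3 (regressive voicing assimilation): /b/ precedes the voiceless obstruent /k/, so it devoices to [p] by assimilation. /suereribkiewv/ → suereripkiewv.
Rule 4 (stop-cluster i-epenthesis): /p/ and /k/ form a stop–stop cluster, so [i] is inserted between them. /suereripkiewv/ → suereripikiewv.
Rule 5 (final cluster simplification): /v/ is the second consonant of a word-final cluster /wv/, so it deletes. /suereripikiewv/ → suereripikiew.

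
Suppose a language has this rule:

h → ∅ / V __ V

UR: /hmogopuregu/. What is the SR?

hmogopuregu

No segment of /hmogopuregu/ meets the structural description of the rule, so the form surfaces unchanged.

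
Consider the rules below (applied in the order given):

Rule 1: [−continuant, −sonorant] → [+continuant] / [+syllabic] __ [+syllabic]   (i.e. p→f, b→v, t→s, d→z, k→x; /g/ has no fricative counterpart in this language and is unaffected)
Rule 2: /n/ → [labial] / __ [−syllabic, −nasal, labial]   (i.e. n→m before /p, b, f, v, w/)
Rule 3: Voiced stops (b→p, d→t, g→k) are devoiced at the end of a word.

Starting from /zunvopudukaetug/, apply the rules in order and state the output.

Rule 1 (intervocalic spirantization): /p/ is a stop between vowels /o/ and /u/, so it spirantizes to the fricative [f]. /d/ is a stop between vowels /u/ and /u/, so it spirantizes to the fricative [z]. /k/ is a stop between vowels /u/ and /a/, so it spirantizes to the fricative [x]. /t/ is a stop between vowels /e/ and /u/, so it spirantizes to the fricative [s]. /zunvopudukaetug/ → zunvofuzuxaesug.
Rule 2 (nasal place assimilation): /n/ precedes the labial consonant /v/, so it assimilates in place to [m]. /zunvofuzuxaesug/ → zumvofuzuxaesug.
Rule 3 (final devoicing): /g/ is a voiced stop in word-final position, so it devoices to [k]. /zumvofuzuxaesug/ → zumvofuzuxaesuk.

zumvofuzuxaesuk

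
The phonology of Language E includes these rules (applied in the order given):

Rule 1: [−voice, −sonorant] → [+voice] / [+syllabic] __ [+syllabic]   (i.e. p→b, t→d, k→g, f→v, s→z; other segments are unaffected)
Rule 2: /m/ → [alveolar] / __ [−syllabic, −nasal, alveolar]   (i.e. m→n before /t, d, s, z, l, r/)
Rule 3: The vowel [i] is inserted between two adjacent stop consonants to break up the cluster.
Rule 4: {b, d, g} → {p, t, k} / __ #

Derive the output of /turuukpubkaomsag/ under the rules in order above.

Rule 1 (intervocalic voicing): no segment meets the environment; /turuukpubkaomsag/ is unchanged.
Rule 2 (nasal place assimilation): /m/ precedes the alveolar consonant /s/, so it assimilates in place to [n]. /turuukpubkaomsag/ → turuukpubkaonsag.
Rule 3 (stop-cluster i-epenthesis): /k/ and /p/ form a stop–stop cluster, so [i] is inserted between them. /b/ and /k/ form a stop–stop cluster, so [i] is inserted between them. /turuukpubkaonsag/ → turuukipubikaonsag.
Rule 4 (final devoicing): /g/ is a voiced stop in word-final position, so it devoices to [k]. /turuukipubikaonsag/ → turuukipubikaonsak.

turuukipubikaonsak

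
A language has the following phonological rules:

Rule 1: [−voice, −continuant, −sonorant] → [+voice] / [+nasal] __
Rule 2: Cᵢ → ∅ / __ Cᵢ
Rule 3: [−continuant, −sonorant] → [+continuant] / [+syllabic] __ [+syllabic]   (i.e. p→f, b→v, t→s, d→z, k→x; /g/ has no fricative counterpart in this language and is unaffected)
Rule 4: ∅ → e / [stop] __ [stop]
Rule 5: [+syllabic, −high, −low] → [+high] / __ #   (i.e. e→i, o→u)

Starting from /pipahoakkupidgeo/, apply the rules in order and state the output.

Rule 1 (post-nasal voicing): no segment meets the environment; /pipahoakkupidgeo/ is unchanged.
Rule 2 (degemination): /kk/ is a geminate; the first /k/ deletes. /pipahoakkupidgeo/ → pipahoakupidgeo.
Rule 3 (intervocalic spirantization): /p/ is a stop between vowels /i/ and /a/, so it spirantizes to the fricative [f]. /k/ is a stop between vowels /a/ and /u/, so it spirantizes to the fricative [x]. /p/ is a stop between vowels /u/ and /i/, so it spirantizes to the fricative [f]. /pipahoakupidgeo/ → pifahoaxufidgeo.
Rule 4 (stop-cluster e-epenthesis): /d/ and /g/ form a stop–stop cluster, so [e] is inserted between them. /pifahoaxufidgeo/ → pifahoaxufidegeo.
Rule 5 (final vowel raising): /o/ is a mid vowel in word-final position, so it raises to [u]. /pifahoaxufidegeo/ → pifahoaxufidegeu.

pifahoaxufidegeu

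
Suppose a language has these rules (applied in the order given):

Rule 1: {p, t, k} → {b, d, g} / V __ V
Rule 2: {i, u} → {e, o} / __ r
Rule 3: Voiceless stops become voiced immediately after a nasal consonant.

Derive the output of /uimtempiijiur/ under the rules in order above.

uimdembiijior

Rule 1 (intervocalic voicing): no segment meets the environment; /uimtempiijiur/ is unchanged.
Rule 2 (pre-rhotic lowering): /u/ is a high vowel immediately before /r/, so it lowers to [o]. /uimtempiijiur/ → uimtempiijior.
Rule 3 (post-nasal voicing): /t/ is a voiceless stop immediately after the nasal /m/, so it voices to [d]. /p/ is a voiceless stop immediately after the nasal /m/, so it voices to [b]. /uimtempiijior/ → uimdembiijior.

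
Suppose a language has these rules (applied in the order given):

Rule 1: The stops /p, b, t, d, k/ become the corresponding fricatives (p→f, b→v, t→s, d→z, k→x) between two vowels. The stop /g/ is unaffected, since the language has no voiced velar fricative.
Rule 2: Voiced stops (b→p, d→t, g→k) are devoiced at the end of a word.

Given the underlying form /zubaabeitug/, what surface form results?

Rule 1 (intervocalic spirantization): /b/ is a stop between vowels /u/ and /a/, so it spirantizes to the fricative [v]. /b/ is a stop between vowels /a/ and /e/, so it spirantizes to the fricative [v]. /t/ is a stop between vowels /i/ and /u/, so it spirantizes to the fricative [s]. /zubaabeitug/ → zuvaaveisug.
Rule 2 (final devoicing): /g/ is a voiced stop in word-final position, so it devoices to [k]. /zuvaaveisug/ → zuvaaveisuk.

zuvaaveisuk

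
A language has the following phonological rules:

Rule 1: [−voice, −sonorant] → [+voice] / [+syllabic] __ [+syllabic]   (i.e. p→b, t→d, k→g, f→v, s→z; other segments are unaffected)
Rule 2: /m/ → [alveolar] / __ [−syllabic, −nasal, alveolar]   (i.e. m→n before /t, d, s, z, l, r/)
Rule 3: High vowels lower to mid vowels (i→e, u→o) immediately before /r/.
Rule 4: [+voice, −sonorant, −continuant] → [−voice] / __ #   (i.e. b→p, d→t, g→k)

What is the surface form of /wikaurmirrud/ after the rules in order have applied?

Rule 1 (intervocalic voicing): /k/ is a voiceless obstruent between vowels /i/ and /a/, so it voices to [g]. /wikaurmirrud/ → wigaurmirrud.
Rule 2 (nasal place assimilation): no segment meets the environment; /wigaurmirrud/ is unchanged.
Rule 3 (pre-rhotic lowering): /u/ is a high vowel immediately before /r/, so it lowers to [o]. /i/ is a high vowel immediately before /r/, so it lowers to [e]. /wigaurmirrud/ → wigaormerrud.
Rule 4 (final devoicing): /d/ is a voiced stop in word-final position, so it devoices to [t]. /wigaormerrud/ → wigaormerrut.

wigaormerrut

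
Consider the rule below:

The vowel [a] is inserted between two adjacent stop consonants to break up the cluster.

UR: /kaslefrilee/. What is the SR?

kaslefrilee

No segment of /kaslefrilee/ meets the structural description of the rule, so the form surfaces unchanged.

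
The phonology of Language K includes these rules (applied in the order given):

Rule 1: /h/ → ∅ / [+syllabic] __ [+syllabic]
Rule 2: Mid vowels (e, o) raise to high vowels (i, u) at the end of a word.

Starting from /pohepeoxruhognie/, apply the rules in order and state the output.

poepeoxruognii

Rule 1 (intervocalic h-deletion): /h/ occurs between vowels /o/ and /e/, so it deletes. /h/ occurs between vowels /u/ and /o/, so it deletes. /pohepeoxruhognie/ → poepeoxruognie.
Rule 2 (final vowel raising): /e/ is a mid vowel in word-final position, so it raises to [i]. /poepeoxruognie/ → poepeoxruognii.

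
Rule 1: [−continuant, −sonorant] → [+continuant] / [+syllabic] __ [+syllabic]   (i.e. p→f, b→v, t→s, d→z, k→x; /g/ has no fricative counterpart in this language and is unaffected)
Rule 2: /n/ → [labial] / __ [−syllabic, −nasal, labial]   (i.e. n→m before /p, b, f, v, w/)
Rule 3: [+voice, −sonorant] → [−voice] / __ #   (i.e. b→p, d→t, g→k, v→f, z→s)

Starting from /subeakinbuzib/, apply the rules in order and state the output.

Rule 1 (intervocalic spirantization): /b/ is a stop between vowels /u/ and /e/, so it spirantizes to the fricative [v]. /k/ is a stop between vowels /a/ and /i/, so it spirantizes to the fricative [x]. /subeakinbuzib/ → suveaxinbuzib.
Rule 2 (nasal place assimilation): /n/ precedes the labial consonant /b/, so it assimilates in place to [m]. /suveaxinbuzib/ → suveaximbuzib.
Rule 3 (final devoicing): /b/ is a voiced obstruent in word-final position, so it devoices to [p]. /suveaximbuzib/ → suveaximbuzip.

suveaximbuzip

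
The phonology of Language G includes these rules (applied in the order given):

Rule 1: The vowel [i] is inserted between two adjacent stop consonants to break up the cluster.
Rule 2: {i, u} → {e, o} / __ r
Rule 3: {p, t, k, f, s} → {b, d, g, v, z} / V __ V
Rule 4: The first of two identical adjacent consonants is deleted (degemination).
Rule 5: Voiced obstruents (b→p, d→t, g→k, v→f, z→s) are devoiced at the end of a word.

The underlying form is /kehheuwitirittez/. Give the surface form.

keheuwideridides

Rule 1 (stop-cluster i-epenthesis): /t/ and /t/ form a stop–stop cluster, so [i] is inserted between them. /kehheuwitirittez/ → kehheuwitirititez.
Rule 2 (pre-rhotic lowering): /i/ is a high vowel immediately before /r/, so it lowers to [e]. /kehheuwitirititez/ → kehheuwiterititez.
Rule 3 (intervocalic voicing): /t/ is a voiceless obstruent between vowels /i/ and /e/, so it voices to [d]. /t/ is a voiceless obstruent between vowels /i/ and /i/, so it voices to [d]. /t/ is a voiceless obstruent between vowels /i/ and /e/, so it voices to [d]. /kehheuwiterititez/ → kehheuwiderididez.
Rule 4 (degemination): /hh/ is a geminate; the first /h/ deletes. /kehheuwiderididez/ → keheuwiderididez.
Rule 5 (final devoicing): /z/ is a voiced obstruent in word-final position, so it devoices to [s]. /keheuwiderididez/ → keheuwideridides.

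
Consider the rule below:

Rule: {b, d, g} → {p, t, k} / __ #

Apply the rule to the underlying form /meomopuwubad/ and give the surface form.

meomopuwubat

Scanning /meomopuwubad/: /b/ at position 10 is not in the conditioning environment; /d/ is a voiced stop in word-final position, so it devoices to [t].
Result: [meomopuwubat].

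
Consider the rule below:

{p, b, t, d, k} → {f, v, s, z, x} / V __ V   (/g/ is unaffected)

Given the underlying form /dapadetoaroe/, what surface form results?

Scanning /dapadetoaroe/: /d/ at position 1 is not in the conditioning environment; /p/ is a stop between vowels /a/ and /a/, so it spirantizes to the fricative [f]; /d/ is a stop between vowels /a/ and /e/, so it spirantizes to the fricative [z]; /t/ is a stop between vowels /e/ and /o/, so it spirantizes to the fricative [s].
Result: [dafazesoaroe].

dafazesoaroe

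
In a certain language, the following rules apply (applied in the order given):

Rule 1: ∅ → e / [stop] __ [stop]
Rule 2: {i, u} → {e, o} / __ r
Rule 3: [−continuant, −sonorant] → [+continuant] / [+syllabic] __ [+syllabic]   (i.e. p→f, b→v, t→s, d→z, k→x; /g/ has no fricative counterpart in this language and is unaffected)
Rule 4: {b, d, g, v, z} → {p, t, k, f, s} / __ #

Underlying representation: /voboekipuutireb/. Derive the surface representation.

Rule 1 (stop-cluster e-epenthesis): no segment meets the environment; /voboekipuutireb/ is unchanged.
Rule 2 (pre-rhotic lowering): /i/ is a high vowel immediately before /r/, so it lowers to [e]. /voboekipuutireb/ → voboekipuutereb.
Rule 3 (intervocalic spirantization): /b/ is a stop between vowels /o/ and /o/, so it spirantizes to the fricative [v]. /k/ is a stop between vowels /e/ and /i/, so it spirantizes to the fricative [x]. /p/ is a stop between vowels /i/ and /u/, so it spirantizes to the fricative [f]. /t/ is a stop between vowels /u/ and /e/, so it spirantizes to the fricative [s]. /voboekipuutereb/ → vovoexifuusereb.
Rule 4 (final devoicing): /b/ is a voiced obstruent in word-final position, so it devoices to [p]. /vovoexifuusereb/ → vovoexifuuserep.

vovoexifuuserep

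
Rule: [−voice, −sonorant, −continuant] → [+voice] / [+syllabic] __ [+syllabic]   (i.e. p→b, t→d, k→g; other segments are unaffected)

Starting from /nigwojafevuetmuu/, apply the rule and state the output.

nigwojafevuetmuu

No segment of /nigwojafevuetmuu/ meets the structural description of the rule, so the form surfaces unchanged.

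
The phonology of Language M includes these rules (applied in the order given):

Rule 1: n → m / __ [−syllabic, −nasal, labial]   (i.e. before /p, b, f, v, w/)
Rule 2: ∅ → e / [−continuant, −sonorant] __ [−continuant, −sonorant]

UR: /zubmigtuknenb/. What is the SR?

Rule 1 (nasal place assimilation): /n/ precedes the labial consonant /b/, so it assimilates in place to [m]. /zubmigtuknenb/ → zubmigtuknemb.
Rule 2 (stop-cluster e-epenthesis): /g/ and /t/ form a stop–stop cluster, so [e] is inserted between them. /zubmigtuknemb/ → zubmigetuknemb.

zubmigetuknemb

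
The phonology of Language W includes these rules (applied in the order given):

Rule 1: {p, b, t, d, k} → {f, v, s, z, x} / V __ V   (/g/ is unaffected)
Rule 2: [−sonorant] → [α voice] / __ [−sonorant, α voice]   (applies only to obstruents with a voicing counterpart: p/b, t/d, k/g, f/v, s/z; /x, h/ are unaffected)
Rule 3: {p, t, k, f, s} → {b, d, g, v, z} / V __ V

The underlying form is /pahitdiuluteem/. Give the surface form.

pahiddiuluzeem

Rule 1 (intervocalic spirantization): /t/ is a stop between vowels /u/ and /e/, so it spirantizes to the fricative [s]. /pahitdiuluteem/ → pahitdiuluseem.
Rule 2 (regressive voicing assimilation): /t/ precedes the voiced obstruent /d/, so it voices to [d] by assimilation. /pahitdiuluseem/ → pahiddiuluseem.
Rule 3 (intervocalic voicing): /s/ is a voiceless obstruent between vowels /u/ and /e/, so it voices to [z]. /pahiddiuluseem/ → pahiddiuluzeem.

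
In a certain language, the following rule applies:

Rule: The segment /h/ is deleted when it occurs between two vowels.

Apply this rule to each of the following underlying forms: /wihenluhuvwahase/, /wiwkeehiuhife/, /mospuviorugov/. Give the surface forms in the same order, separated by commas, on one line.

/wihenluhuvwahase/: /h/ occurs between vowels /i/ and /e/, so it deletes. /h/ occurs between vowels /u/ and /u/, so it deletes. /h/ occurs between vowels /a/ and /a/, so it deletes. → [wienluuvwaase].
/wiwkeehiuhife/: /h/ occurs between vowels /e/ and /i/, so it deletes. /h/ occurs between vowels /u/ and /i/, so it deletes. → [wiwkeeiuife].
/mospuviorugov/: the rule's environment is not met; surfaces unchanged as [mospuviorugov].

wienluuvwaase, wiwkeeiuife, mospuviorugov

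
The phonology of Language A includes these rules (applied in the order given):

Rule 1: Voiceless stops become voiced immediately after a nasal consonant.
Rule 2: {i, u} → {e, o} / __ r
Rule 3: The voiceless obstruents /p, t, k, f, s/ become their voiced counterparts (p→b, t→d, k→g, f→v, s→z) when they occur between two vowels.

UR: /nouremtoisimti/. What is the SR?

Rule 1 (post-nasal voicing): /t/ is a voiceless stop immediately after the nasal /m/, so it voices to [d]. /t/ is a voiceless stop immediately after the nasal /m/, so it voices to [d]. /nouremtoisimti/ → nouremdoisimdi.
Rule 2 (pre-rhotic lowering): /u/ is a high vowel immediately before /r/, so it lowers to [o]. /nouremdoisimdi/ → nooremdoisimdi.
Rule 3 (intervocalic voicing): /s/ is a voiceless obstruent between vowels /i/ and /i/, so it voices to [z]. /nooremdoisimdi/ → nooremdoizimdi.

nooremdoizimdi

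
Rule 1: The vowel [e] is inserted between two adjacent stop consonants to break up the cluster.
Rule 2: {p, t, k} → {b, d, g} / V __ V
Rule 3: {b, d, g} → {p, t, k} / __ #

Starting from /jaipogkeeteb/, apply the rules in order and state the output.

Rule 1 (stop-cluster e-epenthesis): /g/ and /k/ form a stop–stop cluster, so [e] is inserted between them. /jaipogkeeteb/ → jaipogekeeteb.
Rule 2 (intervocalic voicing): /p/ is a voiceless stop between vowels /i/ and /o/, so it voices to [b]. /k/ is a voiceless stop between vowels /e/ and /e/, so it voices to [g]. /t/ is a voiceless stop between vowels /e/ and /e/, so it voices to [d]. /jaipogekeeteb/ → jaibogegeedeb.
Rule 3 (final devoicing): /b/ is a voiced stop in word-final position, so it devoices to [p]. /jaibogegeedeb/ → jaibogegeedep.

jaibogegeedep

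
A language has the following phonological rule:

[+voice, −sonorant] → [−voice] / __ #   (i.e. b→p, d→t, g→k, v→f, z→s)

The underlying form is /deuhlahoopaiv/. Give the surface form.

/v/ is a voiced obstruent in word-final position, so it devoices to [f].
The other instance of /d/ does not occur in the required environment and remains unchanged.
Surface form: [deuhlahoopaif].

deuhlahoopaif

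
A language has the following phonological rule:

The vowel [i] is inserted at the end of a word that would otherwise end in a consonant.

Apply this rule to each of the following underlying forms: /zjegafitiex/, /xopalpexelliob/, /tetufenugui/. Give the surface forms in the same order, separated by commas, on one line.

zjegafitiexi, xopalpexelliobi, tetufenugui

/zjegafitiex/: the form ends in the consonant /x/, so [i] is inserted word-finally. → [zjegafitiexi].
/xopalpexelliob/: the form ends in the consonant /b/, so [i] is inserted word-finally. → [xopalpexelliobi].
/tetufenugui/: the rule's environment is not met; surfaces unchanged as [tetufenugui].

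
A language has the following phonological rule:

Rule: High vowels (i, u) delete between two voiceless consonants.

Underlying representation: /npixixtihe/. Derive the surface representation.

npxxthe

/i/ is a high vowel flanked by voiceless consonants /p/ and /x/, so it deletes.
/i/ is a high vowel flanked by voiceless consonants /x/ and /x/, so it deletes.
/i/ is a high vowel flanked by voiceless consonants /t/ and /h/, so it deletes.
Surface form: [npxxthe].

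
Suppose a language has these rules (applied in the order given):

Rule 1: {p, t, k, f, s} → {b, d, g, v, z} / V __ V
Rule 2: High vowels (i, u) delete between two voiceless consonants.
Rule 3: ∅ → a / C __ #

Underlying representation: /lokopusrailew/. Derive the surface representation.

logobusrailewa

Rule 1 (intervocalic voicing): /k/ is a voiceless obstruent between vowels /o/ and /o/, so it voices to [g]. /p/ is a voiceless obstruent between vowels /o/ and /u/, so it voices to [b]. /lokopusrailew/ → logobusrailew.
Rule 2 (high vowel syncope): no segment meets the environment; /logobusrailew/ is unchanged.
Rule 3 (final a-epenthesis): the form ends in the consonant /w/, so [a] is inserted word-finally. /logobusrailew/ → logobusrailewa.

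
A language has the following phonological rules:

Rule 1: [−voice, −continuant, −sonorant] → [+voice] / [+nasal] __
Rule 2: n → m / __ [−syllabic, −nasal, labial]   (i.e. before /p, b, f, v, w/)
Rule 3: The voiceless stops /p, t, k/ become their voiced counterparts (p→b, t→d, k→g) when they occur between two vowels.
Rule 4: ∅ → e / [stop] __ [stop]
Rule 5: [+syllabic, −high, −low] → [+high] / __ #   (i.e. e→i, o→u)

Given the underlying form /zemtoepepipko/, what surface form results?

zemdoebebipeku

Rule 1 (post-nasal voicing): /t/ is a voiceless stop immediately after the nasal /m/, so it voices to [d]. /zemtoepepipko/ → zemdoepepipko.
Rule 2 (nasal place assimilation): no segment meets the environment; /zemdoepepipko/ is unchanged.
Rule 3 (intervocalic voicing): /p/ is a voiceless stop between vowels /e/ and /e/, so it voices to [b]. /p/ is a voiceless stop between vowels /e/ and /i/, so it voices to [b]. /zemdoepepipko/ → zemdoebebipko.
Rule 4 (stop-cluster e-epenthesis): /p/ and /k/ form a stop–stop cluster, so [e] is inserted between them. /zemdoebebipko/ → zemdoebebipeko.
Rule 5 (final vowel raising): /o/ is a mid vowel in word-final position, so it raises to [u]. /zemdoebebipeko/ → zemdoebebipeku.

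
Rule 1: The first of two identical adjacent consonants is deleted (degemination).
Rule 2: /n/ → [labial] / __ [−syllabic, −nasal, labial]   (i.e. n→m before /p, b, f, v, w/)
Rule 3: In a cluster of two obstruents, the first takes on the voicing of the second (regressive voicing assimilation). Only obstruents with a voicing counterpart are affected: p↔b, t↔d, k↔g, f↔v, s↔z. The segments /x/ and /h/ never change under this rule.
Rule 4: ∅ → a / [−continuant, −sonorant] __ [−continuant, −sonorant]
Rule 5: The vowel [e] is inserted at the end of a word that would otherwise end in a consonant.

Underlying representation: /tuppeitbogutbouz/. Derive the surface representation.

Rule 1 (degemination): /pp/ is a geminate; the first /p/ deletes. /tuppeitbogutbouz/ → tupeitbogutbouz.
Rule 2 (nasal place assimilation): no segment meets the environment; /tupeitbogutbouz/ is unchanged.
Rule 3 (regressive voicing assimilation): /t/ precedes the voiced obstruent /b/, so it voices to [d] by assimilation. /t/ precedes the voiced obstruent /b/, so it voices to [d] by assimilation. /tupeitbogutbouz/ → tupeidbogudbouz.
Rule 4 (stop-cluster a-epenthesis): /d/ and /b/ form a stop–stop cluster, so [a] is inserted between them. /d/ and /b/ form a stop–stop cluster, so [a] is inserted between them. /tupeidbogudbouz/ → tupeidabogudabouz.
Rule 5 (final e-epenthesis): the form ends in the consonant /z/, so [e] is inserted word-finally. /tupeidabogudabouz/ → tupeidabogudabouze.

tupeidabogudabouze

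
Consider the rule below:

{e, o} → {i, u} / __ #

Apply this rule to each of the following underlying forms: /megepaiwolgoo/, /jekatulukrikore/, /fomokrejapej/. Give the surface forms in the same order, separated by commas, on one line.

megepaiwolgou, jekatulukrikori, fomokrejapej

/megepaiwolgoo/: /o/ is a mid vowel in word-final position, so it raises to [u]. → [megepaiwolgou].
/jekatulukrikore/: /e/ is a mid vowel in word-final position, so it raises to [i]. → [jekatulukrikori].
/fomokrejapej/: the rule's environment is not met; surfaces unchanged as [fomokrejapej].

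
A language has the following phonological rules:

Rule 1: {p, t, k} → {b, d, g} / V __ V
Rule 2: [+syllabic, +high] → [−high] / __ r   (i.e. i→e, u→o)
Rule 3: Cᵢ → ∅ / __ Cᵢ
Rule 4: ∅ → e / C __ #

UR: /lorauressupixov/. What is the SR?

loraoresubixove

Rule 1 (intervocalic voicing): /p/ is a voiceless stop between vowels /u/ and /i/, so it voices to [b]. /lorauressupixov/ → lorauressubixov.
Rule 2 (pre-rhotic lowering): /u/ is a high vowel immediately before /r/, so it lowers to [o]. /lorauressubixov/ → loraoressubixov.
Rule 3 (degemination): /ss/ is a geminate; the first /s/ deletes. /loraoressubixov/ → loraoresubixov.
Rule 4 (final e-epenthesis): the form ends in the consonant /v/, so [e] is inserted word-finally. /loraoresubixov/ → loraoresubixove.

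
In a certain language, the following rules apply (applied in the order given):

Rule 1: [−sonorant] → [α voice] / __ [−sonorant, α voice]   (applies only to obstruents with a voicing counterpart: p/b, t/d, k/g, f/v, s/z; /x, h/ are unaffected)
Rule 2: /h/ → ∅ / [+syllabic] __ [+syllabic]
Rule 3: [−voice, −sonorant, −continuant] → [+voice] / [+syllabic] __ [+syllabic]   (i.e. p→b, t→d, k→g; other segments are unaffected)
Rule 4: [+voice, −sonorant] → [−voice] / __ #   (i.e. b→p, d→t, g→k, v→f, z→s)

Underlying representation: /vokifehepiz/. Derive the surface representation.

vogifeebis

Rule 1 (regressive voicing assimilation): no segment meets the environment; /vokifehepiz/ is unchanged.
Rule 2 (intervocalic h-deletion): /h/ occurs between vowels /e/ and /e/, so it deletes. /vokifehepiz/ → vokifeepiz.
Rule 3 (intervocalic voicing): /k/ is a voiceless stop between vowels /o/ and /i/, so it voices to [g]. /p/ is a voiceless stop between vowels /e/ and /i/, so it voices to [b]. /vokifeepiz/ → vogifeebiz.
Rule 4 (final devoicing): /z/ is a voiced obstruent in word-final position, so it devoices to [s]. /vogifeebiz/ → vogifeebis.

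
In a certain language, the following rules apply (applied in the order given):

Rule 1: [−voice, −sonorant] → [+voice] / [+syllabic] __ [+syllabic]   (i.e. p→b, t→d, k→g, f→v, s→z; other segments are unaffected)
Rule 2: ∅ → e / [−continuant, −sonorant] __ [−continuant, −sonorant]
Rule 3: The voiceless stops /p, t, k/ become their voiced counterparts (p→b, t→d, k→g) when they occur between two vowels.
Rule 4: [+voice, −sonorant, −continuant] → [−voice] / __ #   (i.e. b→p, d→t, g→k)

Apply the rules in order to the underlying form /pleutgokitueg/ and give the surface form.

pleudegogiduek

Rule 1 (intervocalic voicing): /k/ is a voiceless obstruent between vowels /o/ and /i/, so it voices to [g]. /t/ is a voiceless obstruent between vowels /i/ and /u/, so it voices to [d]. /pleutgokitueg/ → pleutgogidueg.
Rule 2 (stop-cluster e-epenthesis): /t/ and /g/ form a stop–stop cluster, so [e] is inserted between them. /pleutgogidueg/ → pleutegogidueg.
Rule 3 (intervocalic voicing): /t/ is a voiceless stop between vowels /u/ and /e/, so it voices to [d]. /pleutegogidueg/ → pleudegogidueg.
Rule 4 (final devoicing): /g/ is a voiced stop in word-final position, so it devoices to [k]. /pleudegogidueg/ → pleudegogiduek.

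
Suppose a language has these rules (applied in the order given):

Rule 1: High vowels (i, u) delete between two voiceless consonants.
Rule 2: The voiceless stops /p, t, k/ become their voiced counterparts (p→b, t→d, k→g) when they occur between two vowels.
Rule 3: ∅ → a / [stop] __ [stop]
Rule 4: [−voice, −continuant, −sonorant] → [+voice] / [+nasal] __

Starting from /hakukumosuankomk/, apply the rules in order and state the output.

Rule 1 (high vowel syncope): /u/ is a high vowel flanked by voiceless consonants /k/ and /k/, so it deletes. /hakukumosuankomk/ → hakkumosuankomk.
Rule 2 (intervocalic voicing): no segment meets the environment; /hakkumosuankomk/ is unchanged.
Rule 3 (stop-cluster a-epenthesis): /k/ and /k/ form a stop–stop cluster, so [a] is inserted between them. /hakkumosuankomk/ → hakakumosuankomk.
Rule 4 (post-nasal voicing): /k/ is a voiceless stop immediately after the nasal /n/, so it voices to [g]. /k/ is a voiceless stop immediately after the nasal /m/, so it voices to [g]. /hakakumosuankomk/ → hakakumosuangomg.

hakakumosuangomg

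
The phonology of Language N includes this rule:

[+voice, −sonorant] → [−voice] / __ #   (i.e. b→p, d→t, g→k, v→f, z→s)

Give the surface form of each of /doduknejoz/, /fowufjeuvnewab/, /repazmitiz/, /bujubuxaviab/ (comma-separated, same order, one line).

doduknejos, fowufjeuvnewap, repazmitis, bujubuxaviap

/doduknejoz/: /z/ is a voiced obstruent in word-final position, so it devoices to [s]. → [doduknejos].
/fowufjeuvnewab/: /b/ is a voiced obstruent in word-final position, so it devoices to [p]. → [fowufjeuvnewap].
/repazmitiz/: /z/ is a voiced obstruent in word-final position, so it devoices to [s]. → [repazmitis].
/bujubuxaviab/: /b/ is a voiced obstruent in word-final position, so it devoices to [p]. → [bujubuxaviap].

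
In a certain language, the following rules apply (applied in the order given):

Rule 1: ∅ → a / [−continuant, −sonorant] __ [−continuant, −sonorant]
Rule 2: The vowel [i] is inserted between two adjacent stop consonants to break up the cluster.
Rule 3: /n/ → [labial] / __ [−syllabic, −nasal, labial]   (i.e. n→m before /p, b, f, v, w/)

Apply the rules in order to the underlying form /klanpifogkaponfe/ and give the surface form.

klampifogakapomfe

Rule 1 (stop-cluster a-epenthesis): /g/ and /k/ form a stop–stop cluster, so [a] is inserted between them. /klanpifogkaponfe/ → klanpifogakaponfe.
Rule 2 (stop-cluster i-epenthesis): no segment meets the environment; /klanpifogakaponfe/ is unchanged.
Rule 3 (nasal place assimilation): /n/ precedes the labial consonant /p/, so it assimilates in place to [m]. /n/ precedes the labial consonant /f/, so it assimilates in place to [m]. /klanpifogakaponfe/ → klampifogakapomfe.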